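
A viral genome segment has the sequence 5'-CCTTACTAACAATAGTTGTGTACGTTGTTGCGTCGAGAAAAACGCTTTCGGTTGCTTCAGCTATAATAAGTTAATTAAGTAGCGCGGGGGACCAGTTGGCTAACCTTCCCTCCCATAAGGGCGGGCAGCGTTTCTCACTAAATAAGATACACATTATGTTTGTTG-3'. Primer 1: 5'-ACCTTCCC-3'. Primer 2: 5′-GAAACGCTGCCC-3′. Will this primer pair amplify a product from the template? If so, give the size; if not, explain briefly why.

Primer 1 (ACCTTCCC) matches the top strand at positions 103–110; it acts as a forward primer.
Primer 2's reverse complement is GGGCAGCGTTTC, matching the top strand at positions 123–134; it acts as a reverse primer.
The 3' ends face each other across positions 103–134, giving a 32 bp product.

Yes — a 32 bp product.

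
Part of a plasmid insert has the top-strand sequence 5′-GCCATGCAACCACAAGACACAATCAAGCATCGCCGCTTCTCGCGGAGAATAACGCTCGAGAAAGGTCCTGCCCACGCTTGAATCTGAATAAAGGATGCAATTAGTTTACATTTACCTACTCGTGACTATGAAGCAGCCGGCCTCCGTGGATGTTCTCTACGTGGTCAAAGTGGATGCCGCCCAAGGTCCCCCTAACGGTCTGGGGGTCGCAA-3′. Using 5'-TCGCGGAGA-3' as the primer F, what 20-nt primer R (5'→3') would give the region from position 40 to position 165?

5'-ACCACGTAGAGAACATCCAC-3'

The product's 3' end on the top strand is position 165.
The reverse primer anneals to the top strand over positions 146–165, i.e. to GTGGATGTTCTCTACGTGGT.
Its sequence written 5'→3' is the reverse complement: ACCACGTAGAGAACATCCAC.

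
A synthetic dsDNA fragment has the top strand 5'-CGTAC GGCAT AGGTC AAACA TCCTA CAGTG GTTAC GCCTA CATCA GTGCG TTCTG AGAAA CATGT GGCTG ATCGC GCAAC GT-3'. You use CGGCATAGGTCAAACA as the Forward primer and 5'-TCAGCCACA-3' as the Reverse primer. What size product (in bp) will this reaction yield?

The forward primer matches the template at positions 5–20.
Reverse complement of the reverse primer: TGTGGCTGA. This occurs on the top strand at positions 63–71.
The product runs from position 5 to position 71, so its length is 71 − 5 + 1 = 67 bp.

67 bp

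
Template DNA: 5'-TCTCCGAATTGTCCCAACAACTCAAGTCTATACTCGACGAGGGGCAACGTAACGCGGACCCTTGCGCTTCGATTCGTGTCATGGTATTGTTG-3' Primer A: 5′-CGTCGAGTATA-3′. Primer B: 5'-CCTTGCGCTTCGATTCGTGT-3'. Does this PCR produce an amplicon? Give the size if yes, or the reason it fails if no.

No product — the primers' 3' ends point away from each other.

Primer A (CGTCGAGTATA) has reverse complement TATACTCGACG, which matches the top strand at positions 29–39; primer A anneals to the top strand there with its 3' end pointing upstream toward position 29.
Primer B (CCTTGCGCTTCGATTCGTGT) matches the top strand directly at positions 60–79; it anneals to the bottom strand with its 3' end pointing downstream toward position 79.
The 3' ends diverge (primer A extends toward position 1, primer B toward position 92), so the primers never converge on a shared product.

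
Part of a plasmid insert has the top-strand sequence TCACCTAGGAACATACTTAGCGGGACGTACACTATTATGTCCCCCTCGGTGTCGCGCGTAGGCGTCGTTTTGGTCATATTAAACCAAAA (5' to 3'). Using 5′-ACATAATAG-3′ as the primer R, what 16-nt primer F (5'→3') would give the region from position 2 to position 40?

5'-CACCTAGGAACATACT-3'

The reverse primer's reverse complement CTATTATGT matches the template at positions 32–40; the product starts at position 2.
The forward primer is identical to the top strand over positions 2–17: CACCTAGGAACATACT.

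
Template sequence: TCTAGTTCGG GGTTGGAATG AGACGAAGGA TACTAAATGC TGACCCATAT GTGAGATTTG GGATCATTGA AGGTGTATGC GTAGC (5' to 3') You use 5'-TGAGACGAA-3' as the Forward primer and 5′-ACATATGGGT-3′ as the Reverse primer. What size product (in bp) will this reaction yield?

34 bp

Scanning the template, TGAGACGAA occurs at positions 19–27; this primer anneals to the bottom strand there with its 3' end pointing downstream.
Reverse complement of the reverse primer: ACCCATATGT. This occurs on the top strand at positions 43–52.
Amplicon spans positions 19–52: 34 bp.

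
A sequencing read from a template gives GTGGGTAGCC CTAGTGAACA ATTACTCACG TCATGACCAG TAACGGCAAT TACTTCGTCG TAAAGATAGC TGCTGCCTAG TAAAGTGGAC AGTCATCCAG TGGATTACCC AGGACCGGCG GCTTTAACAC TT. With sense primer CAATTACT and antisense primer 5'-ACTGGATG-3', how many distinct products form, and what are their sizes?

The forward primer CAATTACT matches the top strand at positions 19–26, 47–54.
The reverse primer's reverse complement is CATCCAGT, matching at positions 94–101.
Each forward site pairs with the reverse site to give a product ending at position 101: sizes 83, 55 bp.

Two products: 83 bp, 55 bp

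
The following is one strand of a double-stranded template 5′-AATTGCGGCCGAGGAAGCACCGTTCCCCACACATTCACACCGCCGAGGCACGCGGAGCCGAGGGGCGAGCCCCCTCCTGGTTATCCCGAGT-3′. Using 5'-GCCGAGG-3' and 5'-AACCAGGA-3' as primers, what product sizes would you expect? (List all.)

The forward primer GCCGAGG matches the top strand at positions 8–14, 42–48, 57–63.
The reverse primer's reverse complement is TCCTGGTT, matching at positions 75–82.
Each forward site pairs with the reverse site to give a product ending at position 82: sizes 75, 41, 26 bp.

75 bp, 41 bp, 26 bp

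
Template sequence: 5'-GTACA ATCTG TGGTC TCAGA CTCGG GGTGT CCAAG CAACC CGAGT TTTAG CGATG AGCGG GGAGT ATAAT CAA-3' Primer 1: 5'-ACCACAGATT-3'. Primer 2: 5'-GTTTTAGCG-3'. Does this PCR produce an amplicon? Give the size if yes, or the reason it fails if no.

No product — the primers' 3' ends point away from each other.

Primer 1 (ACCACAGATT) has reverse complement AATCTGTGGT, which matches the top strand at positions 5–14; primer 1 anneals to the top strand there with its 3' end pointing upstream toward position 5.
Primer 2 (GTTTTAGCG) matches the top strand directly at positions 44–52; it anneals to the bottom strand with its 3' end pointing downstream toward position 52.
The 3' ends diverge (primer 1 extends toward position 1, primer 2 toward position 73), so the primers never converge on a shared product.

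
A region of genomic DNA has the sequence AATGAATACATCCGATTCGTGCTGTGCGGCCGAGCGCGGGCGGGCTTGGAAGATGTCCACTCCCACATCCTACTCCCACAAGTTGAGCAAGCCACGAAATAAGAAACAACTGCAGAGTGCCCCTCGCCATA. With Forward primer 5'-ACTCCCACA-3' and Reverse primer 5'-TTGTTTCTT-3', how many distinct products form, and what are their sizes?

The forward primer ACTCCCACA matches the top strand at positions 59–67, 72–80.
The reverse primer's reverse complement is AAGAAACAA, matching at positions 101–109.
Each forward site pairs with the reverse site to give a product ending at position 109: sizes 51, 38 bp.

Two products: 51 bp, 38 bp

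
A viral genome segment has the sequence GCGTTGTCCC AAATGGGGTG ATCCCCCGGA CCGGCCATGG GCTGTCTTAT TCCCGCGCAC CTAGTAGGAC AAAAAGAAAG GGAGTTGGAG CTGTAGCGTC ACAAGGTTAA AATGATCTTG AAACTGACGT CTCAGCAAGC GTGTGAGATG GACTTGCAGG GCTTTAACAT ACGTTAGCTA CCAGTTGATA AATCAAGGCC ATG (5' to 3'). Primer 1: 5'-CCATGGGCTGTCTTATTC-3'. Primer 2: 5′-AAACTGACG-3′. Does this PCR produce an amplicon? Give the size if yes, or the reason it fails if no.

No product — both primers anneal to the same strand and extend in the same direction.

Primer 1 (CCATGGGCTGTCTTATTC) matches the top strand at positions 35–52 (3' end points downstream).
Primer 2 (AAACTGACG) also matches the top strand directly, at positions 121–129 — its reverse complement CGTCAGTTT is not present.
Both primers anneal to the bottom strand with 3' ends pointing the same way, so neither can prime synthesis back toward the other.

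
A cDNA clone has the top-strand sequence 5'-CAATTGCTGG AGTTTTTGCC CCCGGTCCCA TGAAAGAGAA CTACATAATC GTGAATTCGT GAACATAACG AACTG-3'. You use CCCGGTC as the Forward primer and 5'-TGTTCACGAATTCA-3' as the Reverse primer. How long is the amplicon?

45 bp

Scanning the template, CCCGGTC occurs at positions 21–27; this primer anneals to the bottom strand there with its 3' end pointing downstream.
Reverse complement of the reverse primer: TGAATTCGTGAACA. This occurs on the top strand at positions 52–65.
The product runs from position 21 to position 65, so its length is 65 − 21 + 1 = 45 bp.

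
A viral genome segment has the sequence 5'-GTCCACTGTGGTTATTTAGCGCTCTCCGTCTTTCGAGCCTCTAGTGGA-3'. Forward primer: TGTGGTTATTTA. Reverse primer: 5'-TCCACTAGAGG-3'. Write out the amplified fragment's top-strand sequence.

The forward primer matches the template at positions 7–18.
Reverse complement of the reverse primer: CCTCTAGTGGA. This occurs on the top strand at positions 38–48.
The product is the template from position 7 through 48 (42 bp).

5'-TGTGGTTATTTAGCGCTCTCCGTCTTTCGAGCCTCTAGTGGA-3'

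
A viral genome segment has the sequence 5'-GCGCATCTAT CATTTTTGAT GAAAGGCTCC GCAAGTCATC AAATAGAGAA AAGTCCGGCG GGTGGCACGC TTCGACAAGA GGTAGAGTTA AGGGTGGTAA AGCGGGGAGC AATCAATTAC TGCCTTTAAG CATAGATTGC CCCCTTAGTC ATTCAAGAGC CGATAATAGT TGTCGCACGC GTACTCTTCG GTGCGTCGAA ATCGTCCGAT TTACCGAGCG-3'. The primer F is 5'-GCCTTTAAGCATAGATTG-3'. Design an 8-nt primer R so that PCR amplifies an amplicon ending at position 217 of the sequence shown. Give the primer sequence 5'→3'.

The forward primer binds at positions 122–139; the product's 3' end on the top strand is position 217.
The reverse primer anneals to the top strand over positions 210–217, i.e. to TTTACCGA.
Its sequence written 5'→3' is the reverse complement: TCGGTAAA.

5'-TCGGTAAA-3'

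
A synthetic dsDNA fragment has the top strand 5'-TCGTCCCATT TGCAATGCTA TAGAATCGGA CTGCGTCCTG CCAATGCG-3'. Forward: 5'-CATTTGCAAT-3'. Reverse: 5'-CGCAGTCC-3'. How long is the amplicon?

Scanning the template, CATTTGCAAT occurs at positions 7–16; this primer anneals to the bottom strand there with its 3' end pointing downstream.
Reverse complement of the reverse primer: GGACTGCG. This occurs on the top strand at positions 28–35.
Amplicon spans positions 7–35: 29 bp.

29 bp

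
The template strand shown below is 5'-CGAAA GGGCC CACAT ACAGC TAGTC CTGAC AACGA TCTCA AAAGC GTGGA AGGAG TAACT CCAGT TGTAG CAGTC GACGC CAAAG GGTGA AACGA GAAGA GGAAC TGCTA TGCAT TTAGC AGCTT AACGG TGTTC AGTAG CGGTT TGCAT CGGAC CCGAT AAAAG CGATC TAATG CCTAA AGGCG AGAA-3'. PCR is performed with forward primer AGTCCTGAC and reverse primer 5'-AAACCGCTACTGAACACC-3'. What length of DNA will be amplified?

125 bp

The forward primer matches the template at positions 22–30.
Taking the reverse complement of AAACCGCTACTGAACACC gives GGTGTTCAGTAGCGGTTT, found at positions 129–146 on the template; the primer anneals here to the top strand with its 3' end pointing upstream.
The product runs from position 22 to position 146, so its length is 146 − 22 + 1 = 125 bp.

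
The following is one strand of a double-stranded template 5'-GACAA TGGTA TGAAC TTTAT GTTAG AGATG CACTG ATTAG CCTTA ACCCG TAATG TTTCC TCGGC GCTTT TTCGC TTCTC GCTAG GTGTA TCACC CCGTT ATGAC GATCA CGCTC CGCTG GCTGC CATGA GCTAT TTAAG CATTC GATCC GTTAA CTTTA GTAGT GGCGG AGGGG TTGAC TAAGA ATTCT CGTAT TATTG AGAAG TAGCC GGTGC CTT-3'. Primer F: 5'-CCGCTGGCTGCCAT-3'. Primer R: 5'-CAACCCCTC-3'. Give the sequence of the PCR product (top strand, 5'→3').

Forward primer CCGCTGGCTGCCAT is found on the top strand at positions 115–128.
The reverse primer's reverse complement is GAGGGGTTG, which matches the template at positions 170–178.
The product is the template from position 115 through 178 (64 bp).

5'-CCGCTGGCTGCCATGAGCTATTTAAGCATTCGATCCGTTAACTTTAGTAGTGGCGGAGGGGTTG-3'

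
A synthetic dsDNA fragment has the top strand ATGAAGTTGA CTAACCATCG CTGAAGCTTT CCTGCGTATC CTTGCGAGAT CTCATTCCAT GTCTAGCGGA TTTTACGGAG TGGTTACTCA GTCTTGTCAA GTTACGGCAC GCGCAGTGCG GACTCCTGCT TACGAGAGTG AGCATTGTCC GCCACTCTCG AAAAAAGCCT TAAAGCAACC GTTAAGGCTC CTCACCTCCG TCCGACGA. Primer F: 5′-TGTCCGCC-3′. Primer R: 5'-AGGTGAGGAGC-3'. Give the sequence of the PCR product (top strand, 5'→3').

Forward primer TGTCCGCC is found on the top strand at positions 146–153.
Reverse complement of the reverse primer: GCTCCTCACCT. This occurs on the top strand at positions 187–197.
The product is the template from position 146 through 197 (52 bp).

5'-TGTCCGCCACTCTCGAAAAAAGCCTTAAAGCAACCGTTAAGGCTCCTCACCT-3'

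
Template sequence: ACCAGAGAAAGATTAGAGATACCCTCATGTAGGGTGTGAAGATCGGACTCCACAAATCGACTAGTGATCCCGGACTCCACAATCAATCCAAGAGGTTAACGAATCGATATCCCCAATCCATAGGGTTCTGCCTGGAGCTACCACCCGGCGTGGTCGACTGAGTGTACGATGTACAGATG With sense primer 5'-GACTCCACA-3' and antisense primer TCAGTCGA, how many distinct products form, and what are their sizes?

Two products: 116 bp, 89 bp

The forward primer GACTCCACA matches the top strand at positions 46–54, 73–81.
The reverse primer's reverse complement is TCGACTGA, matching at positions 154–161.
Each forward site pairs with the reverse site to give a product ending at position 161: sizes 116, 89 bp.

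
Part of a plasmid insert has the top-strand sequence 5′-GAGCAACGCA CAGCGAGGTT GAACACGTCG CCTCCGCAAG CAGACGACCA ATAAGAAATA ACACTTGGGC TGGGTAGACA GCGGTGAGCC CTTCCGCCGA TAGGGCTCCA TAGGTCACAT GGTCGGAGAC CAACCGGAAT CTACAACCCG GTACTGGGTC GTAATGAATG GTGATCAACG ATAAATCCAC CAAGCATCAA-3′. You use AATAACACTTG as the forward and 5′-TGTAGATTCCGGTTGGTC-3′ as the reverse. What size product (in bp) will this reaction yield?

89 bp

Scanning the template, AATAACACTTG occurs at positions 57–67; this primer anneals to the bottom strand there with its 3' end pointing downstream.
The reverse primer's reverse complement is GACCAACCGGAATCTACA, which matches the template at positions 128–145.
The product runs from position 57 to position 145, so its length is 145 − 57 + 1 = 89 bp.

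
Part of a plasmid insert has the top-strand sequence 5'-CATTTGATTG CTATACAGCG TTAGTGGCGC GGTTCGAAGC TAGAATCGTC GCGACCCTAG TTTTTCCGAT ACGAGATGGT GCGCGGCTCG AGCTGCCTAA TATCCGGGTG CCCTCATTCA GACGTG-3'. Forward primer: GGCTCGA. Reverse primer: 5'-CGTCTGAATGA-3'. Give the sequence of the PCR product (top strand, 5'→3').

Forward primer GGCTCGA is found on the top strand at positions 85–91.
The reverse primer's reverse complement is TCATTCAGACG, which matches the template at positions 114–124.
The product is the template from position 85 through 124 (40 bp).

5'-GGCTCGAGCTGCCTAATATCCGGGTGCCCTCATTCAGACG-3'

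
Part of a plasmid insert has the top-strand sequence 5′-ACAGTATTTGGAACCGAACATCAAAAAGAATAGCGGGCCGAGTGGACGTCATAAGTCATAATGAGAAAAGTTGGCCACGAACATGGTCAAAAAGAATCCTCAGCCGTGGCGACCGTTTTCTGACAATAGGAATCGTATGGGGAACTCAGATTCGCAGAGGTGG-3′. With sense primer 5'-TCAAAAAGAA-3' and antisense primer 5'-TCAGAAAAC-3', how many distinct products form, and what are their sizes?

Two products: 103 bp, 37 bp

The forward primer TCAAAAAGAA matches the top strand at positions 21–30, 87–96.
The reverse primer's reverse complement is GTTTTCTGA, matching at positions 115–123.
Each forward site pairs with the reverse site to give a product ending at position 123: sizes 103, 37 bp.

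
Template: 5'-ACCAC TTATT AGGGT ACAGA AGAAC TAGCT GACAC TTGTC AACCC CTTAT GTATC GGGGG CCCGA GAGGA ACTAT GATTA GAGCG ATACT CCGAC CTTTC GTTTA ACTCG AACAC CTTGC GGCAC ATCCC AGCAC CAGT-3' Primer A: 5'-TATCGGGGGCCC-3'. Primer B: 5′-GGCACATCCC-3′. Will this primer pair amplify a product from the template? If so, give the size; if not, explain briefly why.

Primer A (TATCGGGGGCCC) matches the top strand at positions 52–63 (3' end points downstream).
Primer B (GGCACATCCC) also matches the top strand directly, at positions 121–130 — its reverse complement GGGATGTGCC is not present.
Both primers anneal to the bottom strand with 3' ends pointing the same way, so neither can prime synthesis back toward the other.

No product — both primers anneal to the same strand and extend in the same direction.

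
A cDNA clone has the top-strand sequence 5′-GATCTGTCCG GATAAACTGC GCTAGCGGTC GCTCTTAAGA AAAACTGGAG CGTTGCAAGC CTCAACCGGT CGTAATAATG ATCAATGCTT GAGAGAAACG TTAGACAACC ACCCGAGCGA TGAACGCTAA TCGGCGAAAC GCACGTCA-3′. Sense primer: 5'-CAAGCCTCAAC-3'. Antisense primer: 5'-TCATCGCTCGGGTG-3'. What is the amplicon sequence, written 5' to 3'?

Scanning the template, CAAGCCTCAAC occurs at positions 56–66; this primer anneals to the bottom strand there with its 3' end pointing downstream.
Taking the reverse complement of TCATCGCTCGGGTG gives CACCCGAGCGATGA, found at positions 110–123 on the template; the primer anneals here to the top strand with its 3' end pointing upstream.
The product is the template from position 56 through 123 (68 bp).

5'-CAAGCCTCAACCGGTCGTAATAATGATCAATGCTTGAGAGAAACGTTAGACAACCACCCGAGCGATGA-3'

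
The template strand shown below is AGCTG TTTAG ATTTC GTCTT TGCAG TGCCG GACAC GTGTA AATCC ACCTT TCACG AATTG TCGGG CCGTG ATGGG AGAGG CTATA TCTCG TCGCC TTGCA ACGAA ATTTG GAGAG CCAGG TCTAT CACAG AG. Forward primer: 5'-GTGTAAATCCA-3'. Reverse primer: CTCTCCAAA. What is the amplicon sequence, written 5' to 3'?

The forward primer matches the template at positions 36–46.
Reverse complement of the reverse primer: TTTGGAGAG. This occurs on the top strand at positions 107–115.
The product is the template from position 36 through 115 (80 bp).

5'-GTGTAAATCCACCTTTCACGAATTGTCGGGCCGTGATGGGAGAGGCTATATCTCGTCGCCTTGCAACGAAATTTGGAGAG-3'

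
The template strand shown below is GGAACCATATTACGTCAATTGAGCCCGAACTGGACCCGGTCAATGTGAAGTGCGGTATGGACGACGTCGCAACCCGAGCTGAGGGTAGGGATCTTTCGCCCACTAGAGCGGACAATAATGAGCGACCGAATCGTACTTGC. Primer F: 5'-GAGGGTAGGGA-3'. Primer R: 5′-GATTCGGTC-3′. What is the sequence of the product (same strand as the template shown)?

5'-GAGGGTAGGGATCTTTCGCCCACTAGAGCGGACAATAATGAGCGACCGAATC-3'

Forward primer GAGGGTAGGGA is found on the top strand at positions 81–91.
The reverse primer's reverse complement is GACCGAATC, which matches the template at positions 124–132.
The product is the template from position 81 through 132 (52 bp).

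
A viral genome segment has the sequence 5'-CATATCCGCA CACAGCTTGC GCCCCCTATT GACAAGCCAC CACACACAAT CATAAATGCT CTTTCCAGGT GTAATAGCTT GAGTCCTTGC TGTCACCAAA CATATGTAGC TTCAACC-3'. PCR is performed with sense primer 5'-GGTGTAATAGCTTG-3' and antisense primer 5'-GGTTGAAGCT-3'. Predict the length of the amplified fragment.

Forward primer GGTGTAATAGCTTG is found on the top strand at positions 68–81.
Reverse complement of the reverse primer: AGCTTCAACC. This occurs on the top strand at positions 108–117.
Amplicon spans positions 68–117: 50 bp.

50 bp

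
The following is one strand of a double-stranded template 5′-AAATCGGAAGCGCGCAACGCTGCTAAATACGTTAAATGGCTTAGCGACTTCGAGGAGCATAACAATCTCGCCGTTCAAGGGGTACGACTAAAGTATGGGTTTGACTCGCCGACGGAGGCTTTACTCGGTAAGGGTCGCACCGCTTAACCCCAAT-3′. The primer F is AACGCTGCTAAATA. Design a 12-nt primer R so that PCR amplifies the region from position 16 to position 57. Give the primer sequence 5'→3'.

5'-CTCCTCGAAGTC-3'

The product's 3' end on the top strand is position 57.
The reverse primer anneals to the top strand over positions 46–57, i.e. to GACTTCGAGGAG.
Its sequence written 5'→3' is the reverse complement: CTCCTCGAAGTC.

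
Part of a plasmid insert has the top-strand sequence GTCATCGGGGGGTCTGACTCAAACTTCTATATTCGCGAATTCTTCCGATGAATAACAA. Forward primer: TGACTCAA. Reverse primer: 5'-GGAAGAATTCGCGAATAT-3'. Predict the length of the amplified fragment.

Forward primer TGACTCAA is found on the top strand at positions 15–22.
Taking the reverse complement of GGAAGAATTCGCGAATAT gives ATATTCGCGAATTCTTCC, found at positions 29–46 on the template; the primer anneals here to the top strand with its 3' end pointing upstream.
Amplicon spans positions 15–46: 32 bp.

32 bp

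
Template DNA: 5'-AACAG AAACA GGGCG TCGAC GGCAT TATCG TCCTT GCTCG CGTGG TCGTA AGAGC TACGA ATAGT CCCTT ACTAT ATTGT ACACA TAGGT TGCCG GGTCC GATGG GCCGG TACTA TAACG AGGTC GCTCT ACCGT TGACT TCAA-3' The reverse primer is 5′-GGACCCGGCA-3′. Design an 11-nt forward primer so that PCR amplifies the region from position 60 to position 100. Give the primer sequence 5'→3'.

5'-AATAGTCCCTT-3'

The reverse primer's reverse complement TGCCGGGTCC matches the template at positions 91–100; the product starts at position 60.
The forward primer is identical to the top strand over positions 60–70: AATAGTCCCTT.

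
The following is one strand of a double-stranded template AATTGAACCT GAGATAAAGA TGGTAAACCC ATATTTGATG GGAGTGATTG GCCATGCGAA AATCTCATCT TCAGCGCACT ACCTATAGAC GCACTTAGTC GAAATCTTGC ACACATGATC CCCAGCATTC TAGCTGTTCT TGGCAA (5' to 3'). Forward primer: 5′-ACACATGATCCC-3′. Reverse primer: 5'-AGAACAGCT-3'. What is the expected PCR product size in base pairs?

30 bp

Forward primer ACACATGATCCC is found on the top strand at positions 111–122.
Taking the reverse complement of AGAACAGCT gives AGCTGTTCT, found at positions 132–140 on the template; the primer anneals here to the top strand with its 3' end pointing upstream.
The product runs from position 111 to position 140, so its length is 140 − 111 + 1 = 30 bp.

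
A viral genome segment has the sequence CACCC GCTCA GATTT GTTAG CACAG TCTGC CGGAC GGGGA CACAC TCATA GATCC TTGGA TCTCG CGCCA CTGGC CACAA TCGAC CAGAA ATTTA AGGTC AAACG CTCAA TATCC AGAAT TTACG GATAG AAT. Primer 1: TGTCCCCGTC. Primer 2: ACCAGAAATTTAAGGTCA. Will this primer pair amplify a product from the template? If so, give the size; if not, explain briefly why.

Primer 1 (TGTCCCCGTC) has reverse complement GACGGGGACA, which matches the top strand at positions 33–42; primer 1 anneals to the top strand there with its 3' end pointing upstream toward position 33.
Primer 2 (ACCAGAAATTTAAGGTCA) matches the top strand directly at positions 84–101; it anneals to the bottom strand with its 3' end pointing downstream toward position 101.
The 3' ends diverge (primer 1 extends toward position 1, primer 2 toward position 133), so the primers never converge on a shared product.

No product — the primers' 3' ends point away from each other.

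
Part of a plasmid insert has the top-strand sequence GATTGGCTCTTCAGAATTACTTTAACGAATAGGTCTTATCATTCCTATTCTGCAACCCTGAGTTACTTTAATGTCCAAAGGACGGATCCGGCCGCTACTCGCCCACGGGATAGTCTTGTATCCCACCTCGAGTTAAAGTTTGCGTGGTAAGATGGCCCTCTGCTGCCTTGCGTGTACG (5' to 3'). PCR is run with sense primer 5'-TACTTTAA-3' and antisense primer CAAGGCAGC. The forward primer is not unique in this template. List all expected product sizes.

The forward primer TACTTTAA matches the top strand at positions 18–25, 64–71.
The reverse primer's reverse complement is GCTGCCTTG, matching at positions 162–170.
Each forward site pairs with the reverse site to give a product ending at position 170: sizes 153, 107 bp.

153 bp, 107 bp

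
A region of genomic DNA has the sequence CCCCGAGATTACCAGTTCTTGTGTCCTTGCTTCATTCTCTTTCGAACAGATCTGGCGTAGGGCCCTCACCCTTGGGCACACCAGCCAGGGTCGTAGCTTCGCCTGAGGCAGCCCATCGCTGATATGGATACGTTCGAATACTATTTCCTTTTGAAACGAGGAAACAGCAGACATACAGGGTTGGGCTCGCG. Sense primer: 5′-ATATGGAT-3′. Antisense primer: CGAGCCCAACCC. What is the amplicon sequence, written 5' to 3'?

5'-ATATGGATACGTTCGAATACTATTTCCTTTTGAAACGAGGAAACAGCAGACATACAGGGTTGGGCTCG-3'

The forward primer matches the template at positions 122–129.
Taking the reverse complement of CGAGCCCAACCC gives GGGTTGGGCTCG, found at positions 178–189 on the template; the primer anneals here to the top strand with its 3' end pointing upstream.
The product is the template from position 122 through 189 (68 bp).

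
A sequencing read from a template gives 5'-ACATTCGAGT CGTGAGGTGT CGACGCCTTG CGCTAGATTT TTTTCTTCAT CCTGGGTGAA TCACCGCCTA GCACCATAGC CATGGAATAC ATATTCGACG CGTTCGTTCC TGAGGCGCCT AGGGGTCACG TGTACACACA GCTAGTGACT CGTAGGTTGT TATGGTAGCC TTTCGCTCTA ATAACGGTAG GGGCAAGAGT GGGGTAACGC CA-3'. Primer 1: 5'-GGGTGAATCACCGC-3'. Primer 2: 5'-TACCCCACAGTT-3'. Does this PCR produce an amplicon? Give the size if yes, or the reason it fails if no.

No product — primer 2 has no binding site in the template.

Primer 2 (TACCCCACAGTT) does not match the top strand, and its reverse complement AACTGTGGGGTA does not match either.
With no annealing site for primer 2, no amplification occurs.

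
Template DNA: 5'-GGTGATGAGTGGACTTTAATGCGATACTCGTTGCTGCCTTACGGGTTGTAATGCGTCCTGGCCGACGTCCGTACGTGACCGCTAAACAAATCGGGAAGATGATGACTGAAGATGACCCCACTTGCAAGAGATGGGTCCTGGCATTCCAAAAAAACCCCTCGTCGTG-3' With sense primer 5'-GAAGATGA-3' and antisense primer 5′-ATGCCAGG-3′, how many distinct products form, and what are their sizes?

The forward primer GAAGATGA matches the top strand at positions 95–102, 108–115.
The reverse primer's reverse complement is CCTGGCAT, matching at positions 137–144.
Each forward site pairs with the reverse site to give a product ending at position 144: sizes 50, 37 bp.

Two products: 50 bp, 37 bp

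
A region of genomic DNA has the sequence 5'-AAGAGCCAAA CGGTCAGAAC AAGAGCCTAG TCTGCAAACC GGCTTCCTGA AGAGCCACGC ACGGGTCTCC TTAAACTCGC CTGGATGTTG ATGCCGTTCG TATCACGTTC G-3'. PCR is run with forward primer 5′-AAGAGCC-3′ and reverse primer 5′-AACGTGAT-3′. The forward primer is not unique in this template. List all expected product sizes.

The forward primer AAGAGCC matches the top strand at positions 1–7, 21–27, 50–56.
The reverse primer's reverse complement is ATCACGTT, matching at positions 102–109.
Each forward site pairs with the reverse site to give a product ending at position 109: sizes 109, 89, 60 bp.

109 bp, 89 bp, 60 bp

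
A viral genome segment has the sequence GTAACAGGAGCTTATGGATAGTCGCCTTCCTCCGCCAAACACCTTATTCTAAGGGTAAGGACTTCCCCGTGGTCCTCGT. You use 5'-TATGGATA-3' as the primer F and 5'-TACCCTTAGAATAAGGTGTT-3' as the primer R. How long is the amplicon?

Forward primer TATGGATA is found on the top strand at positions 13–20.
The reverse primer's reverse complement is AACACCTTATTCTAAGGGTA, which matches the template at positions 38–57.
Amplicon spans positions 13–57: 45 bp.

45 bp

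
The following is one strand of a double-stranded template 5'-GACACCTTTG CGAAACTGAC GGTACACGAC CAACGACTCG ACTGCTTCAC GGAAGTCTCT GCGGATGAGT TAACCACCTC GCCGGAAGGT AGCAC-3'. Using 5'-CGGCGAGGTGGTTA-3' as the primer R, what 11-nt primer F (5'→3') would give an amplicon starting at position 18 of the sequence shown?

5'-GACGGTACACG-3'

The reverse primer's reverse complement TAACCACCTCGCCG matches the template at positions 71–84; the product starts at position 18.
The forward primer is identical to the top strand over positions 18–28: GACGGTACACG.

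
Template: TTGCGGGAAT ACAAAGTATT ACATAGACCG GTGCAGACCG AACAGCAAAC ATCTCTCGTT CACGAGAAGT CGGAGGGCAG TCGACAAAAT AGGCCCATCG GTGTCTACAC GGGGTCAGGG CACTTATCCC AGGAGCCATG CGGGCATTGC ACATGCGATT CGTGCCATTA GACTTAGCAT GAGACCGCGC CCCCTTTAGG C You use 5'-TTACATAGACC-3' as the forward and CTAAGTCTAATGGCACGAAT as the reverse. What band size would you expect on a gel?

The forward primer matches the template at positions 19–29.
Reverse complement of the reverse primer: ATTCGTGCCATTAGACTTAG. This occurs on the top strand at positions 158–177.
The product runs from position 19 to position 177, so its length is 177 − 19 + 1 = 159 bp.

159 bp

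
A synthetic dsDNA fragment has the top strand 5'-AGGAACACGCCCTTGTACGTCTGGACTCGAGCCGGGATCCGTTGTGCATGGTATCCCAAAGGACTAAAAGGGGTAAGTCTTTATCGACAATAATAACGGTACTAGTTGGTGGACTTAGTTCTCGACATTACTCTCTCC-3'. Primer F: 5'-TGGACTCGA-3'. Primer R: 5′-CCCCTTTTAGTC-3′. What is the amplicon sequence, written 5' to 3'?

Scanning the template, TGGACTCGA occurs at positions 22–30; this primer anneals to the bottom strand there with its 3' end pointing downstream.
Taking the reverse complement of CCCCTTTTAGTC gives GACTAAAAGGGG, found at positions 62–73 on the template; the primer anneals here to the top strand with its 3' end pointing upstream.
The product is the template from position 22 through 73 (52 bp).

5'-TGGACTCGAGCCGGGATCCGTTGTGCATGGTATCCCAAAGGACTAAAAGGGG-3'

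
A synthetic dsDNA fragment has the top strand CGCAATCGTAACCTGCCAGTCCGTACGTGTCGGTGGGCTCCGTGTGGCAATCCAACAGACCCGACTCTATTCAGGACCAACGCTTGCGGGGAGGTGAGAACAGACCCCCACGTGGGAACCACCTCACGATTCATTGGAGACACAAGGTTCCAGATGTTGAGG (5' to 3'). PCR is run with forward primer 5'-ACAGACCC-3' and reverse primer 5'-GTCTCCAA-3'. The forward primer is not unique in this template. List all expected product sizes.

The forward primer ACAGACCC matches the top strand at positions 55–62, 100–107.
The reverse primer's reverse complement is TTGGAGAC, matching at positions 134–141.
Each forward site pairs with the reverse site to give a product ending at position 141: sizes 87, 42 bp.

87 bp, 42 bp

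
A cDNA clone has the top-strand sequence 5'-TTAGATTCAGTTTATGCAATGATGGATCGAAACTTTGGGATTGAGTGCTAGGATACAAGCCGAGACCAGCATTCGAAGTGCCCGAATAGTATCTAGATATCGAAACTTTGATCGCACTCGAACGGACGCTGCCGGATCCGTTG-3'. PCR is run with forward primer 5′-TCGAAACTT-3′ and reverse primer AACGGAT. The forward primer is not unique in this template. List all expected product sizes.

116 bp, 43 bp

The forward primer TCGAAACTT matches the top strand at positions 27–35, 100–108.
The reverse primer's reverse complement is ATCCGTT, matching at positions 136–142.
Each forward site pairs with the reverse site to give a product ending at position 142: sizes 116, 43 bp.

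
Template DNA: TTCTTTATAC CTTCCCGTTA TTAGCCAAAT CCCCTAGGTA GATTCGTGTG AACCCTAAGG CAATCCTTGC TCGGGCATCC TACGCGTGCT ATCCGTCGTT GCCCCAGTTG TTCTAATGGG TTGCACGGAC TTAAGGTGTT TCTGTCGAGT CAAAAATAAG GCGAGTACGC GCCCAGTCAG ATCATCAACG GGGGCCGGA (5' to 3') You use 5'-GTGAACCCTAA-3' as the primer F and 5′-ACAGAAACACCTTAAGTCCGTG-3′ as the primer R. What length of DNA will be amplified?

Forward primer GTGAACCCTAA is found on the top strand at positions 48–58.
Reverse complement of the reverse primer: CACGGACTTAAGGTGTTTCTGT. This occurs on the top strand at positions 124–145.
Amplicon spans positions 48–145: 98 bp.

98 bp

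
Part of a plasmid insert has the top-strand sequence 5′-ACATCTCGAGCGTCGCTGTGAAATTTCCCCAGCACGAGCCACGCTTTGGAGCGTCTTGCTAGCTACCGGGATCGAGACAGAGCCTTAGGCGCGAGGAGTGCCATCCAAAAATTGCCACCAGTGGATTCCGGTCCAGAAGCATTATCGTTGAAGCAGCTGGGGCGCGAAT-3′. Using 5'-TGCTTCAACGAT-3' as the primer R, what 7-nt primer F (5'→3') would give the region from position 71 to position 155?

5'-ATCGAGA-3'

The reverse primer's reverse complement ATCGTTGAAGCA matches the template at positions 144–155; the product starts at position 71.
The forward primer is identical to the top strand over positions 71–77: ATCGAGA.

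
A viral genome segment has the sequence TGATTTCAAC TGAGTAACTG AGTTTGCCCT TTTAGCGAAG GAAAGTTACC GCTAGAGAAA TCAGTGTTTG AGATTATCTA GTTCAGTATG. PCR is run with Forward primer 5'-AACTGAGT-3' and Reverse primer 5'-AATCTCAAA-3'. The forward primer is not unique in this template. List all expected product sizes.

68 bp, 60 bp

The forward primer AACTGAGT matches the top strand at positions 8–15, 16–23.
The reverse primer's reverse complement is TTTGAGATT, matching at positions 67–75.
Each forward site pairs with the reverse site to give a product ending at position 75: sizes 68, 60 bp.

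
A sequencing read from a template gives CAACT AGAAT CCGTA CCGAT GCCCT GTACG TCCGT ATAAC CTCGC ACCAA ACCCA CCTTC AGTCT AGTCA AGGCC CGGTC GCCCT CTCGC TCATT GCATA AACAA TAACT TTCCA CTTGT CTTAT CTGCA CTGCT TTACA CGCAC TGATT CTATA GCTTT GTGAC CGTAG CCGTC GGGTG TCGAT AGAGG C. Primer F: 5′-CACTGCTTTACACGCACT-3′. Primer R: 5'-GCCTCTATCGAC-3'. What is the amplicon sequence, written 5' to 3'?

5'-CACTGCTTTACACGCACTGATTCTATAGCTTTGTGACCGTAGCCGTCGGGTGTCGATAGAGGC-3'

Forward primer CACTGCTTTACACGCACT is found on the top strand at positions 129–146.
Taking the reverse complement of GCCTCTATCGAC gives GTCGATAGAGGC, found at positions 180–191 on the template; the primer anneals here to the top strand with its 3' end pointing upstream.
The product is the template from position 129 through 191 (63 bp).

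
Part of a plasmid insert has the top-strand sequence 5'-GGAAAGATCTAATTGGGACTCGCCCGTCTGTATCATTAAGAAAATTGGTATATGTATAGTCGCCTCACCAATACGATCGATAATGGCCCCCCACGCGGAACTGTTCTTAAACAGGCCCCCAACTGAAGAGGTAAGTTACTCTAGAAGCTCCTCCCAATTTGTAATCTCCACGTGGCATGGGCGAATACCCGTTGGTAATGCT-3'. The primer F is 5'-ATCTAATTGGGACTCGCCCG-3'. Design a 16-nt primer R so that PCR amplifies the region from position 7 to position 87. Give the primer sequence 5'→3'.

5'-GCCATTATCGATCGTA-3'

The product's 3' end on the top strand is position 87.
The reverse primer anneals to the top strand over positions 72–87, i.e. to TACGATCGATAATGGC.
Its sequence written 5'→3' is the reverse complement: GCCATTATCGATCGTA.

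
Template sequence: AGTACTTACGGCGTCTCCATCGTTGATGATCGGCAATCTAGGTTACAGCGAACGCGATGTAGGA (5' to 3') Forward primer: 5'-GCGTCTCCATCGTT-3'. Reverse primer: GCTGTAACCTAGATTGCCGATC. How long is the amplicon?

The forward primer matches the template at positions 11–24.
The reverse primer's reverse complement is GATCGGCAATCTAGGTTACAGC, which matches the template at positions 28–49.
The product runs from position 11 to position 49, so its length is 49 − 11 + 1 = 39 bp.

39 bp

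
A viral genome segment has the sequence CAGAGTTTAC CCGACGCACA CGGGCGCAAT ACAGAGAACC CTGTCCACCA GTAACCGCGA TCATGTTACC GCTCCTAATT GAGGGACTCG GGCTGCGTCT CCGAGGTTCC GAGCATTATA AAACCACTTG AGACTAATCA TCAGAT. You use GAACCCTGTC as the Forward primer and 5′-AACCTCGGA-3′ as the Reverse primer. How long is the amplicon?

73 bp

Forward primer GAACCCTGTC is found on the top strand at positions 36–45.
The reverse primer's reverse complement is TCCGAGGTT, which matches the template at positions 100–108.
The product runs from position 36 to position 108, so its length is 108 − 36 + 1 = 73 bp.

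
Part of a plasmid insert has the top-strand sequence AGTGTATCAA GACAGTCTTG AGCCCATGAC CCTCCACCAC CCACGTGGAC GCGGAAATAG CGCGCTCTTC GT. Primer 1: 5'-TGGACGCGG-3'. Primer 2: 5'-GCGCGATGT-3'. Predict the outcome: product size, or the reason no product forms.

Primer 2 (GCGCGATGT) does not match the top strand, and its reverse complement ACATCGCGC does not match either.
With no annealing site for primer 2, no amplification occurs.

No product — primer 2 has no binding site in the template.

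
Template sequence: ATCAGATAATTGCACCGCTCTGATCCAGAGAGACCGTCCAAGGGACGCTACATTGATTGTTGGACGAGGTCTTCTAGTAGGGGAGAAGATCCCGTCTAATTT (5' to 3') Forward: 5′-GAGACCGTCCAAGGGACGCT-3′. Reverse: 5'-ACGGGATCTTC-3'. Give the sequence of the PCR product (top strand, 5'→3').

5'-GAGACCGTCCAAGGGACGCTACATTGATTGTTGGACGAGGTCTTCTAGTAGGGGAGAAGATCCCGT-3'

Scanning the template, GAGACCGTCCAAGGGACGCT occurs at positions 30–49; this primer anneals to the bottom strand there with its 3' end pointing downstream.
Reverse complement of the reverse primer: GAAGATCCCGT. This occurs on the top strand at positions 85–95.
The product is the template from position 30 through 95 (66 bp).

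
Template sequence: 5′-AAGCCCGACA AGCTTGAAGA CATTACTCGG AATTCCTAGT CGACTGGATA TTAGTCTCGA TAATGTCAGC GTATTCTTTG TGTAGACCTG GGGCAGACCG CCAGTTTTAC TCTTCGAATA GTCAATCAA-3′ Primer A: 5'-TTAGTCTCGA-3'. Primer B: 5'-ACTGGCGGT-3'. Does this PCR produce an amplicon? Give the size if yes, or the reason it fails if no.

Primer A (TTAGTCTCGA) matches the top strand at positions 51–60; it acts as a forward primer.
Primer B's reverse complement is ACCGCCAGT, matching the top strand at positions 97–105; it acts as a reverse primer.
The 3' ends face each other across positions 51–105, giving a 55 bp product.

Yes — a 55 bp product.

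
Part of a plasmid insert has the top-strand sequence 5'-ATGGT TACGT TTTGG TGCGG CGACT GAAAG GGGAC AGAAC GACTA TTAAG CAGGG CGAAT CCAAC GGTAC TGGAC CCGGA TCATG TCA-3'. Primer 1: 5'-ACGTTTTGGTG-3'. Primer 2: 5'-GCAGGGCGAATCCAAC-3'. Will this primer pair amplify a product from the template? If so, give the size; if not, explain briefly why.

No product — both primers anneal to the same strand and extend in the same direction.

Primer 1 (ACGTTTTGGTG) matches the top strand at positions 7–17 (3' end points downstream).
Primer 2 (GCAGGGCGAATCCAAC) also matches the top strand directly, at positions 50–65 — its reverse complement GTTGGATTCGCCCTGC is not present.
Both primers anneal to the bottom strand with 3' ends pointing the same way, so neither can prime synthesis back toward the other.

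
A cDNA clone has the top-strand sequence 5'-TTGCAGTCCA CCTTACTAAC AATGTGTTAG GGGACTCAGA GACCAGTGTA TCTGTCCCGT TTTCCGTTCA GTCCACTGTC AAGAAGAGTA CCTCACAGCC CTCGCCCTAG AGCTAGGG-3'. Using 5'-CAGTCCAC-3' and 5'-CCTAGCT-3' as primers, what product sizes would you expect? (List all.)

The forward primer CAGTCCAC matches the top strand at positions 4–11, 69–76.
The reverse primer's reverse complement is AGCTAGG, matching at positions 111–117.
Each forward site pairs with the reverse site to give a product ending at position 117: sizes 114, 49 bp.

114 bp, 49 bp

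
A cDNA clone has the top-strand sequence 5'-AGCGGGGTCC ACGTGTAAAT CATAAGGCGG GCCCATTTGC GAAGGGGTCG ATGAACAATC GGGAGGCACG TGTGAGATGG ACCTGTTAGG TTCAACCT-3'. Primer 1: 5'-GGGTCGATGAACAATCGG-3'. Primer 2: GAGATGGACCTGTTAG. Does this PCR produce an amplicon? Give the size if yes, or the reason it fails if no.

Primer 1 (GGGTCGATGAACAATCGG) matches the top strand at positions 45–62 (3' end points downstream).
Primer 2 (GAGATGGACCTGTTAG) also matches the top strand directly, at positions 74–89 — its reverse complement CTAACAGGTCCATCTC is not present.
Both primers anneal to the bottom strand with 3' ends pointing the same way, so neither can prime synthesis back toward the other.

No product — both primers anneal to the same strand and extend in the same direction.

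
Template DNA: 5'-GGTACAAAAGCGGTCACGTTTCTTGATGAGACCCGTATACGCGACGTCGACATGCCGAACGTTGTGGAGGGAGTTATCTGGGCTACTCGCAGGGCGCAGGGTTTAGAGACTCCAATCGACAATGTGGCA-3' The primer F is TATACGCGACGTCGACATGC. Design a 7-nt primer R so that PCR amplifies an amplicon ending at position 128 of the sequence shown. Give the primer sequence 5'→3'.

5'-GCCACAT-3'

The forward primer binds at positions 36–55; the product's 3' end on the top strand is position 128.
The reverse primer anneals to the top strand over positions 122–128, i.e. to ATGTGGC.
Its sequence written 5'→3' is the reverse complement: GCCACAT.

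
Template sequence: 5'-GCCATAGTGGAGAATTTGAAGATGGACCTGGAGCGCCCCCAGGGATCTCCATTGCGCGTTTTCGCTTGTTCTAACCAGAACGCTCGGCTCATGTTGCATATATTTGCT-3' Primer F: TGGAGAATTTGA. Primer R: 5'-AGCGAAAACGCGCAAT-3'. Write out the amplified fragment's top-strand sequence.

5'-TGGAGAATTTGAAGATGGACCTGGAGCGCCCCCAGGGATCTCCATTGCGCGTTTTCGCT-3'

The forward primer matches the template at positions 8–19.
Reverse complement of the reverse primer: ATTGCGCGTTTTCGCT. This occurs on the top strand at positions 51–66.
The product is the template from position 8 through 66 (59 bp).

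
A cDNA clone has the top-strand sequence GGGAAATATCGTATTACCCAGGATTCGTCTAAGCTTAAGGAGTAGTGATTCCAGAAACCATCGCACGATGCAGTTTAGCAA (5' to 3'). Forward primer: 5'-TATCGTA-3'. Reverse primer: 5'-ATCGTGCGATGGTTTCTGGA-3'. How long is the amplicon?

Scanning the template, TATCGTA occurs at positions 7–13; this primer anneals to the bottom strand there with its 3' end pointing downstream.
Reverse complement of the reverse primer: TCCAGAAACCATCGCACGAT. This occurs on the top strand at positions 50–69.
Product length = (reverse-primer end) − (forward-primer start) + 1 = 69 − 7 + 1 = 63 bp.

63 bp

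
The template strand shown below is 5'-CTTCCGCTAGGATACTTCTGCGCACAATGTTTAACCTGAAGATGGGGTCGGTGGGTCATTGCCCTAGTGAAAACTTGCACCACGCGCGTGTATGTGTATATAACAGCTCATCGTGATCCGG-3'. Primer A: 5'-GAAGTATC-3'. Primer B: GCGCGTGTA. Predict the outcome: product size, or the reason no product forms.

Primer A (GAAGTATC) has reverse complement GATACTTC, which matches the top strand at positions 11–18; primer A anneals to the top strand there with its 3' end pointing upstream toward position 11.
Primer B (GCGCGTGTA) matches the top strand directly at positions 84–92; it anneals to the bottom strand with its 3' end pointing downstream toward position 92.
The 3' ends diverge (primer A extends toward position 1, primer B toward position 121), so the primers never converge on a shared product.

No product — the primers' 3' ends point away from each other.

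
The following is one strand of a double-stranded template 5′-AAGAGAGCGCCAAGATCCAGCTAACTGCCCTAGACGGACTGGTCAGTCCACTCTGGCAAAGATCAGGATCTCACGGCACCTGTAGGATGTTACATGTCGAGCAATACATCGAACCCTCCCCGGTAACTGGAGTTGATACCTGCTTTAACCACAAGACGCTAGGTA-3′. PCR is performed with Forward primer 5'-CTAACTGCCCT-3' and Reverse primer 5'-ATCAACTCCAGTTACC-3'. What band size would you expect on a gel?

117 bp

Forward primer CTAACTGCCCT is found on the top strand at positions 21–31.
Reverse complement of the reverse primer: GGTAACTGGAGTTGAT. This occurs on the top strand at positions 122–137.
The product runs from position 21 to position 137, so its length is 137 − 21 + 1 = 117 bp.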